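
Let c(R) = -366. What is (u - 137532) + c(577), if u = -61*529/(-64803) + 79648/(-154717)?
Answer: -72767518825151/527690829 ≈ -1.3790e+5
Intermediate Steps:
u = -8887709/527690829 (u = -32269*(-1/64803) + 79648*(-1/154717) = 32269/64803 - 4192/8143 = -8887709/527690829 ≈ -0.016843)
(u - 137532) + c(577) = (-8887709/527690829 - 137532) - 366 = -72574383981737/527690829 - 366 = -72767518825151/527690829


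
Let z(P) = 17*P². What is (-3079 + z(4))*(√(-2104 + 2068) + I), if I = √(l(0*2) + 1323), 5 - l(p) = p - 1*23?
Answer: -16842*I - 2807*√1351 ≈ -1.0317e+5 - 16842.0*I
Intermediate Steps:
l(p) = 28 - p (l(p) = 5 - (p - 1*23) = 5 - (p - 23) = 5 - (-23 + p) = 5 + (23 - p) = 28 - p)
I = √1351 (I = √((28 - 0*2) + 1323) = √((28 - 1*0) + 1323) = √((28 + 0) + 1323) = √(28 + 1323) = √1351 ≈ 36.756)
(-3079 + z(4))*(√(-2104 + 2068) + I) = (-3079 + 17*4²)*(√(-2104 + 2068) + √1351) = (-3079 + 17*16)*(√(-36) + √1351) = (-3079 + 272)*(6*I + √1351) = -2807*(√1351 + 6*I) = -16842*I - 2807*√1351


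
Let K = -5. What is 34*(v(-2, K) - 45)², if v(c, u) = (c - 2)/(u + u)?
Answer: 1690786/25 ≈ 67632.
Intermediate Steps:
v(c, u) = (-2 + c)/(2*u) (v(c, u) = (-2 + c)/((2*u)) = (-2 + c)*(1/(2*u)) = (-2 + c)/(2*u))
34*(v(-2, K) - 45)² = 34*((½)*(-2 - 2)/(-5) - 45)² = 34*((½)*(-⅕)*(-4) - 45)² = 34*(⅖ - 45)² = 34*(-223/5)² = 34*(49729/25) = 1690786/25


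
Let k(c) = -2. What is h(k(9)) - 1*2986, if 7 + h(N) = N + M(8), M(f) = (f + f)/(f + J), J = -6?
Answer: -2987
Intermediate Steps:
M(f) = 2*f/(-6 + f) (M(f) = (f + f)/(f - 6) = (2*f)/(-6 + f) = 2*f/(-6 + f))
h(N) = 1 + N (h(N) = -7 + (N + 2*8/(-6 + 8)) = -7 + (N + 2*8/2) = -7 + (N + 2*8*(½)) = -7 + (N + 8) = -7 + (8 + N) = 1 + N)
h(k(9)) - 1*2986 = (1 - 2) - 1*2986 = -1 - 2986 = -2987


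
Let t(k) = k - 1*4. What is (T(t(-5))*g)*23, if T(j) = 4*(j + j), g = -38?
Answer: 62928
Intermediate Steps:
t(k) = -4 + k (t(k) = k - 4 = -4 + k)
T(j) = 8*j (T(j) = 4*(2*j) = 8*j)
(T(t(-5))*g)*23 = ((8*(-4 - 5))*(-38))*23 = ((8*(-9))*(-38))*23 = -72*(-38)*23 = 2736*23 = 62928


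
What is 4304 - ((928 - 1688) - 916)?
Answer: 5980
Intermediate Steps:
4304 - ((928 - 1688) - 916) = 4304 - (-760 - 916) = 4304 - 1*(-1676) = 4304 + 1676 = 5980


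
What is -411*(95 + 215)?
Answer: -127410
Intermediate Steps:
-411*(95 + 215) = -411*310 = -127410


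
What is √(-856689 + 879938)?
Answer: √23249 ≈ 152.48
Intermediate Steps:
√(-856689 + 879938) = √23249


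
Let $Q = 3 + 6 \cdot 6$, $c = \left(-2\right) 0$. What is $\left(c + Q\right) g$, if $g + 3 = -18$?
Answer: $-819$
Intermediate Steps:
$g = -21$ ($g = -3 - 18 = -21$)
$c = 0$
$Q = 39$ ($Q = 3 + 36 = 39$)
$\left(c + Q\right) g = \left(0 + 39\right) \left(-21\right) = 39 \left(-21\right) = -819$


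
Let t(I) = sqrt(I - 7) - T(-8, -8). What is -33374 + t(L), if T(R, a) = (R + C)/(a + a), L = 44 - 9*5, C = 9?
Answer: -533983/16 + 2*I*sqrt(2) ≈ -33374.0 + 2.8284*I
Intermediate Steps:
L = -1 (L = 44 - 45 = -1)
T(R, a) = (9 + R)/(2*a) (T(R, a) = (R + 9)/(a + a) = (9 + R)/((2*a)) = (9 + R)*(1/(2*a)) = (9 + R)/(2*a))
t(I) = 1/16 + sqrt(-7 + I) (t(I) = sqrt(I - 7) - (9 - 8)/(2*(-8)) = sqrt(-7 + I) - (-1)/(2*8) = sqrt(-7 + I) - 1*(-1/16) = sqrt(-7 + I) + 1/16 = 1/16 + sqrt(-7 + I))
-33374 + t(L) = -33374 + (1/16 + sqrt(-7 - 1)) = -33374 + (1/16 + sqrt(-8)) = -33374 + (1/16 + 2*I*sqrt(2)) = -533983/16 + 2*I*sqrt(2)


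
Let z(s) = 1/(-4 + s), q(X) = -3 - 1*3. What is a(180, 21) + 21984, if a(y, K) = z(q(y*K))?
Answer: 219839/10 ≈ 21984.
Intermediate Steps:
q(X) = -6 (q(X) = -3 - 3 = -6)
a(y, K) = -⅒ (a(y, K) = 1/(-4 - 6) = 1/(-10) = -⅒)
a(180, 21) + 21984 = -⅒ + 21984 = 219839/10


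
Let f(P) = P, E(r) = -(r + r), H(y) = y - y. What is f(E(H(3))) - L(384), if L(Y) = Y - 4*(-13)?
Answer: -436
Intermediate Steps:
H(y) = 0
E(r) = -2*r
L(Y) = 52 + Y (L(Y) = Y + 52 = 52 + Y)
f(E(H(3))) - L(384) = -2*0 - (52 + 384) = 0 - 1*436 = 0 - 436 = -436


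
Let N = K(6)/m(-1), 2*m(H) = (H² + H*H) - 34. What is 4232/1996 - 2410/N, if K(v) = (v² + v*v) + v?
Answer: 9661982/19461 ≈ 496.48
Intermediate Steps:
K(v) = v + 2*v² (K(v) = (v² + v²) + v = 2*v² + v = v + 2*v²)
m(H) = -17 + H² (m(H) = ((H² + H*H) - 34)/2 = ((H² + H²) - 34)/2 = (2*H² - 34)/2 = (-34 + 2*H²)/2 = -17 + H²)
N = -39/8 (N = (6*(1 + 2*6))/(-17 + (-1)²) = (6*(1 + 12))/(-17 + 1) = (6*13)/(-16) = 78*(-1/16) = -39/8 ≈ -4.8750)
4232/1996 - 2410/N = 4232/1996 - 2410/(-39/8) = 4232*(1/1996) - 2410*(-8/39) = 1058/499 + 19280/39 = 9661982/19461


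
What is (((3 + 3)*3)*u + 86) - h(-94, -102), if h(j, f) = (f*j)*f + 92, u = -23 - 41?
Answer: 976818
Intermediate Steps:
u = -64
h(j, f) = 92 + j*f² (h(j, f) = j*f² + 92 = 92 + j*f²)
(((3 + 3)*3)*u + 86) - h(-94, -102) = (((3 + 3)*3)*(-64) + 86) - (92 - 94*(-102)²) = ((6*3)*(-64) + 86) - (92 - 94*10404) = (18*(-64) + 86) - (92 - 977976) = (-1152 + 86) - 1*(-977884) = -1066 + 977884 = 976818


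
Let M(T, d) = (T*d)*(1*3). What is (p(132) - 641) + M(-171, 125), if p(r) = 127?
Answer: -64639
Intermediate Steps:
M(T, d) = 3*T*d (M(T, d) = (T*d)*3 = 3*T*d)
(p(132) - 641) + M(-171, 125) = (127 - 641) + 3*(-171)*125 = -514 - 64125 = -64639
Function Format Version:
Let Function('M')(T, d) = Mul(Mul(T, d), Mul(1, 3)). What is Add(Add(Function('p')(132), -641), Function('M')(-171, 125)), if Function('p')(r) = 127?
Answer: -64639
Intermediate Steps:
Function('M')(T, d) = Mul(3, T, d) (Function('M')(T, d) = Mul(Mul(T, d), 3) = Mul(3, T, d))
Add(Add(Function('p')(132), -641), Function('M')(-171, 125)) = Add(Add(127, -641), Mul(3, -171, 125)) = Add(-514, -64125) = -64639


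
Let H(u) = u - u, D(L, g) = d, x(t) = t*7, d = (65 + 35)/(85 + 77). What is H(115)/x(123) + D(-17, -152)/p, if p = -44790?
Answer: -5/362799 ≈ -1.3782e-5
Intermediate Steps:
d = 50/81 (d = 100/162 = 100*(1/162) = 50/81 ≈ 0.61728)
x(t) = 7*t
D(L, g) = 50/81
H(u) = 0
H(115)/x(123) + D(-17, -152)/p = 0/((7*123)) + (50/81)/(-44790) = 0/861 + (50/81)*(-1/44790) = 0*(1/861) - 5/362799 = 0 - 5/362799 = -5/362799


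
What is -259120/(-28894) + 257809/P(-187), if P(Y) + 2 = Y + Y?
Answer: -3675852063/5432072 ≈ -676.69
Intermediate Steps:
P(Y) = -2 + 2*Y (P(Y) = -2 + (Y + Y) = -2 + 2*Y)
-259120/(-28894) + 257809/P(-187) = -259120/(-28894) + 257809/(-2 + 2*(-187)) = -259120*(-1/28894) + 257809/(-2 - 374) = 129560/14447 + 257809/(-376) = 129560/14447 + 257809*(-1/376) = 129560/14447 - 257809/376 = -3675852063/5432072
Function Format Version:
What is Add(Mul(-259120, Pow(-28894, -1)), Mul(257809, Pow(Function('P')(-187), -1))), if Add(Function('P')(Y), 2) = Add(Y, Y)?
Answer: Rational(-3675852063, 5432072) ≈ -676.69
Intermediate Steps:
Function('P')(Y) = Add(-2, Mul(2, Y)) (Function('P')(Y) = Add(-2, Add(Y, Y)) = Add(-2, Mul(2, Y)))
Add(Mul(-259120, Pow(-28894, -1)), Mul(257809, Pow(Function('P')(-187), -1))) = Add(Mul(-259120, Pow(-28894, -1)), Mul(257809, Pow(Add(-2, Mul(2, -187)), -1))) = Add(Mul(-259120, Rational(-1, 28894)), Mul(257809, Pow(Add(-2, -374), -1))) = Add(Rational(129560, 14447), Mul(257809, Pow(-376, -1))) = Add(Rational(129560, 14447), Mul(257809, Rational(-1, 376))) = Add(Rational(129560, 14447), Rational(-257809, 376)) = Rational(-3675852063, 5432072)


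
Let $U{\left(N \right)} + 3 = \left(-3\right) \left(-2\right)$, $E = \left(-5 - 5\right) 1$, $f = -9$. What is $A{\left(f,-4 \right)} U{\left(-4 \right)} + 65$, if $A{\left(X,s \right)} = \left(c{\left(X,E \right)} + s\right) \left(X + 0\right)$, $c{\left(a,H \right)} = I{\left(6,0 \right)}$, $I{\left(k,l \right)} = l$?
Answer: $173$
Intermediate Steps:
$E = -10$ ($E = \left(-10\right) 1 = -10$)
$c{\left(a,H \right)} = 0$
$U{\left(N \right)} = 3$ ($U{\left(N \right)} = -3 - -6 = -3 + 6 = 3$)
$A{\left(X,s \right)} = X s$ ($A{\left(X,s \right)} = \left(0 + s\right) \left(X + 0\right) = s X = X s$)
$A{\left(f,-4 \right)} U{\left(-4 \right)} + 65 = \left(-9\right) \left(-4\right) 3 + 65 = 36 \cdot 3 + 65 = 108 + 65 = 173$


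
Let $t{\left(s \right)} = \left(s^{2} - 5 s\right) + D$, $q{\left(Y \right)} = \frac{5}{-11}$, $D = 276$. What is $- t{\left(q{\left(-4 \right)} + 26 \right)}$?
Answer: $- \frac{96902}{121} \approx -800.84$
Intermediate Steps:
$q{\left(Y \right)} = - \frac{5}{11}$ ($q{\left(Y \right)} = 5 \left(- \frac{1}{11}\right) = - \frac{5}{11}$)
$t{\left(s \right)} = 276 + s^{2} - 5 s$ ($t{\left(s \right)} = \left(s^{2} - 5 s\right) + 276 = 276 + s^{2} - 5 s$)
$- t{\left(q{\left(-4 \right)} + 26 \right)} = - (276 + \left(- \frac{5}{11} + 26\right)^{2} - 5 \left(- \frac{5}{11} + 26\right)) = - (276 + \left(\frac{281}{11}\right)^{2} - \frac{1405}{11}) = - (276 + \frac{78961}{121} - \frac{1405}{11}) = \left(-1\right) \frac{96902}{121} = - \frac{96902}{121}$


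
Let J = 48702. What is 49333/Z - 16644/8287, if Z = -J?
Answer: -1219418659/403593474 ≈ -3.0214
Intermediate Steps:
Z = -48702 (Z = -1*48702 = -48702)
49333/Z - 16644/8287 = 49333/(-48702) - 16644/8287 = 49333*(-1/48702) - 16644*1/8287 = -49333/48702 - 16644/8287 = -1219418659/403593474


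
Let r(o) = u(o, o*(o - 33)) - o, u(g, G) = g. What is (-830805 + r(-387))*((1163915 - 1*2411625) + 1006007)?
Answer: 200808060915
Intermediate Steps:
r(o) = 0 (r(o) = o - o = 0)
(-830805 + r(-387))*((1163915 - 1*2411625) + 1006007) = (-830805 + 0)*((1163915 - 1*2411625) + 1006007) = -830805*((1163915 - 2411625) + 1006007) = -830805*(-1247710 + 1006007) = -830805*(-241703) = 200808060915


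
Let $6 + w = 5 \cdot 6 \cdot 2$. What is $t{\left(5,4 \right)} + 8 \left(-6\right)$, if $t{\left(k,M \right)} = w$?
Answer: $6$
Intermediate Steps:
$w = 54$ ($w = -6 + 5 \cdot 6 \cdot 2 = -6 + 30 \cdot 2 = -6 + 60 = 54$)
$t{\left(k,M \right)} = 54$
$t{\left(5,4 \right)} + 8 \left(-6\right) = 54 + 8 \left(-6\right) = 54 - 48 = 6$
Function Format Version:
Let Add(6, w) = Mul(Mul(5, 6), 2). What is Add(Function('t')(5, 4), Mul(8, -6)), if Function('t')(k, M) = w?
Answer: 6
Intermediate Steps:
w = 54 (w = Add(-6, Mul(Mul(5, 6), 2)) = Add(-6, Mul(30, 2)) = Add(-6, 60) = 54)
Function('t')(k, M) = 54
Add(Function('t')(5, 4), Mul(8, -6)) = Add(54, Mul(8, -6)) = Add(54, -48) = 6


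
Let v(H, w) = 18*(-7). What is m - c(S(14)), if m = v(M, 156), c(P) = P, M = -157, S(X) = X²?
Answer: -322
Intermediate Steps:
v(H, w) = -126
m = -126
m - c(S(14)) = -126 - 1*14² = -126 - 1*196 = -126 - 196 = -322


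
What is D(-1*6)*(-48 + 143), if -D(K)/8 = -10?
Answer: 7600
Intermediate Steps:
D(K) = 80 (D(K) = -8*(-10) = 80)
D(-1*6)*(-48 + 143) = 80*(-48 + 143) = 80*95 = 7600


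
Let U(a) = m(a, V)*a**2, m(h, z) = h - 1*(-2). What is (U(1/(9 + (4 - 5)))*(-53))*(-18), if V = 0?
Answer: 8109/256 ≈ 31.676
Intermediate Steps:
m(h, z) = 2 + h (m(h, z) = h + 2 = 2 + h)
U(a) = a**2*(2 + a) (U(a) = (2 + a)*a**2 = a**2*(2 + a))
(U(1/(9 + (4 - 5)))*(-53))*(-18) = (((1/(9 + (4 - 5)))**2*(2 + 1/(9 + (4 - 5))))*(-53))*(-18) = (((1/(9 - 1))**2*(2 + 1/(9 - 1)))*(-53))*(-18) = (((1/8)**2*(2 + 1/8))*(-53))*(-18) = (((1/64)*(17/8))*(-53))*(-18) = ((17/512)*(-53))*(-18) = -901/512*(-18) = 8109/256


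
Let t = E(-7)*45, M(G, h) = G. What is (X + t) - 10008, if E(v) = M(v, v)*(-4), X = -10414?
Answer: -19162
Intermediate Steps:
E(v) = -4*v (E(v) = v*(-4) = -4*v)
t = 1260 (t = -4*(-7)*45 = 28*45 = 1260)
(X + t) - 10008 = (-10414 + 1260) - 10008 = -9154 - 10008 = -19162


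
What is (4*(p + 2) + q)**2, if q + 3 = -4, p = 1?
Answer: 25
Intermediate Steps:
q = -7 (q = -3 - 4 = -7)
(4*(p + 2) + q)**2 = (4*(1 + 2) - 7)**2 = (4*3 - 7)**2 = (12 - 7)**2 = 5**2 = 25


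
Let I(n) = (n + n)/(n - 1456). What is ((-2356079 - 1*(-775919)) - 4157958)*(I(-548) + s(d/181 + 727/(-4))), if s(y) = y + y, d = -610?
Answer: 64121880147667/30227 ≈ 2.1213e+9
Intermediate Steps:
I(n) = 2*n/(-1456 + n) (I(n) = (2*n)/(-1456 + n) = 2*n/(-1456 + n))
s(y) = 2*y
((-2356079 - 1*(-775919)) - 4157958)*(I(-548) + s(d/181 + 727/(-4))) = ((-2356079 - 1*(-775919)) - 4157958)*(2*(-548)/(-1456 - 548) + 2*(-610/181 + 727/(-4))) = ((-2356079 + 775919) - 4157958)*(2*(-548)/(-2004) + 2*(-610*1/181 + 727*(-1/4))) = (-1580160 - 4157958)*(2*(-548)*(-1/2004) + 2*(-610/181 - 727/4)) = -5738118*(274/501 + 2*(-134027/724)) = -5738118*(274/501 - 134027/362) = -5738118*(-67048339/181362) = 64121880147667/30227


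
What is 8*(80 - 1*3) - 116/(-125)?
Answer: 77116/125 ≈ 616.93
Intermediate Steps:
8*(80 - 1*3) - 116/(-125) = 8*(80 - 3) - 116*(-1/125) = 8*77 + 116/125 = 616 + 116/125 = 77116/125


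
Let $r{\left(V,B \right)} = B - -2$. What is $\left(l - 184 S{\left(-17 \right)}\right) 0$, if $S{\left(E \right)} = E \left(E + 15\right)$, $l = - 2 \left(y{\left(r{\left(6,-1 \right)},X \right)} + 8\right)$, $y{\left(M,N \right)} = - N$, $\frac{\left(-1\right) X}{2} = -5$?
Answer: $0$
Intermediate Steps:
$r{\left(V,B \right)} = 2 + B$ ($r{\left(V,B \right)} = B + 2 = 2 + B$)
$X = 10$ ($X = \left(-2\right) \left(-5\right) = 10$)
$l = 4$ ($l = - 2 \left(\left(-1\right) 10 + 8\right) = - 2 \left(-10 + 8\right) = \left(-2\right) \left(-2\right) = 4$)
$S{\left(E \right)} = E \left(15 + E\right)$
$\left(l - 184 S{\left(-17 \right)}\right) 0 = \left(4 - 184 \left(- 17 \left(15 - 17\right)\right)\right) 0 = \left(4 - 184 \left(\left(-17\right) \left(-2\right)\right)\right) 0 = \left(4 - 6256\right) 0 = \left(-6252\right) 0 = 0$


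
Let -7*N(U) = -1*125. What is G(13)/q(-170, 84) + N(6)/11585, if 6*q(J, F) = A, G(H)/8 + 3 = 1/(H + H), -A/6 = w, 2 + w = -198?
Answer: -1232613/10542350 ≈ -0.11692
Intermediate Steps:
w = -200 (w = -2 - 198 = -200)
A = 1200 (A = -6*(-200) = 1200)
G(H) = -24 + 4/H (G(H) = -24 + 8/(H + H) = -24 + 8/((2*H)) = -24 + 8*(1/(2*H)) = -24 + 4/H)
q(J, F) = 200 (q(J, F) = (1/6)*1200 = 200)
N(U) = 125/7 (N(U) = -(-1)*125/7 = -1/7*(-125) = 125/7)
G(13)/q(-170, 84) + N(6)/11585 = (-24 + 4/13)/200 + (125/7)/11585 = (-24 + 4*(1/13))*(1/200) + (125/7)*(1/11585) = (-24 + 4/13)*(1/200) + 25/16219 = -308/13*1/200 + 25/16219 = -77/650 + 25/16219 = -1232613/10542350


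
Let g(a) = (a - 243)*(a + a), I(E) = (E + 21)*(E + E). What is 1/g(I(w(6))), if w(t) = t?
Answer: 1/52488 ≈ 1.9052e-5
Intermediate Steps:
I(E) = 2*E*(21 + E) (I(E) = (21 + E)*(2*E) = 2*E*(21 + E))
g(a) = 2*a*(-243 + a) (g(a) = (-243 + a)*(2*a) = 2*a*(-243 + a))
1/g(I(w(6))) = 1/(2*(2*6*(21 + 6))*(-243 + 2*6*(21 + 6))) = 1/(2*(2*6*27)*(-243 + 2*6*27)) = 1/(2*324*(-243 + 324)) = 1/(2*324*81) = 1/52488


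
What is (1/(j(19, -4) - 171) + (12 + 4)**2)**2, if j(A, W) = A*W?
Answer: 3998159361/61009 ≈ 65534.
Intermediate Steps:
(1/(j(19, -4) - 171) + (12 + 4)**2)**2 = (1/(19*(-4) - 171) + (12 + 4)**2)**2 = (1/(-76 - 171) + 16**2)**2 = (1/(-247) + 256)**2 = (-1/247 + 256)**2 = (63231/247)**2 = 3998159361/61009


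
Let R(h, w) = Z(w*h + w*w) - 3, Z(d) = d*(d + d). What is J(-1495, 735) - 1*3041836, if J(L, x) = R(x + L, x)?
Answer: 672239411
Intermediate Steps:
Z(d) = 2*d² (Z(d) = d*(2*d) = 2*d²)
R(h, w) = -3 + 2*(w² + h*w)² (R(h, w) = 2*(w*h + w*w)² - 3 = 2*(h*w + w²)² - 3 = 2*(w² + h*w)² - 3 = -3 + 2*(w² + h*w)²)
J(L, x) = -3 + 2*x²*(L + 2*x)² (J(L, x) = -3 + 2*x²*((x + L) + x)² = -3 + 2*x²*((L + x) + x)² = -3 + 2*x²*(L + 2*x)²)
J(-1495, 735) - 1*3041836 = (-3 + 2*735²*(-1495 + 2*735)²) - 1*3041836 = (-3 + 2*540225*(-1495 + 1470)²) - 3041836 = (-3 + 2*540225*(-25)²) - 3041836 = (-3 + 2*540225*625) - 3041836 = (-3 + 675281250) - 3041836 = 675281247 - 3041836 = 672239411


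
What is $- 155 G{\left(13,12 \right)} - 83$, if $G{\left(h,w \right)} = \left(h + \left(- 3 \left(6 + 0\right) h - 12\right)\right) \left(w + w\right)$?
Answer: $866677$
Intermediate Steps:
$G{\left(h,w \right)} = 2 w \left(-12 - 17 h\right)$ ($G{\left(h,w \right)} = \left(h + \left(\left(-3\right) 6 h - 12\right)\right) 2 w = \left(h - \left(12 + 18 h\right)\right) 2 w = \left(-12 - 17 h\right) 2 w = 2 w \left(-12 - 17 h\right)$)
$- 155 G{\left(13,12 \right)} - 83 = - 155 \left(\left(-2\right) 12 \left(12 + 17 \cdot 13\right)\right) - 83 = - 155 \left(\left(-2\right) 12 \left(12 + 221\right)\right) - 83 = - 155 \left(\left(-2\right) 12 \cdot 233\right) - 83 = \left(-155\right) \left(-5592\right) - 83 = 866760 - 83 = 866677$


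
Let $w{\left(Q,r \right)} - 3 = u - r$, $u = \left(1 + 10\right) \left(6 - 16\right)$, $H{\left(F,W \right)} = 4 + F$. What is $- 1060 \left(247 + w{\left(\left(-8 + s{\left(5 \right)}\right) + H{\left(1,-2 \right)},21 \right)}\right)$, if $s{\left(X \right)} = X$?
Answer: $-126140$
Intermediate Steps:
$u = -110$ ($u = 11 \left(-10\right) = -110$)
$w{\left(Q,r \right)} = -107 - r$ ($w{\left(Q,r \right)} = 3 - \left(110 + r\right) = -107 - r$)
$- 1060 \left(247 + w{\left(\left(-8 + s{\left(5 \right)}\right) + H{\left(1,-2 \right)},21 \right)}\right) = - 1060 \left(247 - 128\right) = \left(-1060\right) 119 = -126140$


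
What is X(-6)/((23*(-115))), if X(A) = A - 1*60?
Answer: 66/2645 ≈ 0.024953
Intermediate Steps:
X(A) = -60 + A (X(A) = A - 60 = -60 + A)
X(-6)/((23*(-115))) = (-60 - 6)/((23*(-115))) = -66/(-2645) = -66*(-1/2645) = 66/2645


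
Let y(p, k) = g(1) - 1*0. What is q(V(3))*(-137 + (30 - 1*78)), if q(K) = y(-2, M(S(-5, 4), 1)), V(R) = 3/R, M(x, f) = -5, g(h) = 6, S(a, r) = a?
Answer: -1110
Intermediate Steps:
y(p, k) = 6 (y(p, k) = 6 - 1*0 = 6 + 0 = 6)
q(K) = 6
q(V(3))*(-137 + (30 - 1*78)) = 6*(-137 + (30 - 1*78)) = 6*(-137 + (30 - 78)) = 6*(-137 - 48) = 6*(-185) = -1110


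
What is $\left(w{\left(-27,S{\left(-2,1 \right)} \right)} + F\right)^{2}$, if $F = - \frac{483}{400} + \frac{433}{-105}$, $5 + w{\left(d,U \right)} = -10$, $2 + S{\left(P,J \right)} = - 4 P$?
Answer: $\frac{29166833089}{70560000} \approx 413.36$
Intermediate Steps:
$S{\left(P,J \right)} = -2 - 4 P$
$w{\left(d,U \right)} = -15$ ($w{\left(d,U \right)} = -5 - 10 = -15$)
$F = - \frac{44783}{8400}$ ($F = \left(-483\right) \frac{1}{400} + 433 \left(- \frac{1}{105}\right) = - \frac{483}{400} - \frac{433}{105} = - \frac{44783}{8400} \approx -5.3313$)
$\left(w{\left(-27,S{\left(-2,1 \right)} \right)} + F\right)^{2} = \left(-15 - \frac{44783}{8400}\right)^{2} = \left(- \frac{170783}{8400}\right)^{2} = \frac{29166833089}{70560000}$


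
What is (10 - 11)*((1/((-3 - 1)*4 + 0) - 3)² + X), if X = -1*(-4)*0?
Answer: -2401/256 ≈ -9.3789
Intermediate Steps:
X = 0 (X = 4*0 = 0)
(10 - 11)*((1/((-3 - 1)*4 + 0) - 3)² + X) = (10 - 11)*((1/((-3 - 1)*4 + 0) - 3)² + 0) = -((1/(-4*4 + 0) - 3)² + 0) = -((1/(-16 + 0) - 3)² + 0) = -((1/(-16) - 3)² + 0) = -((-1/16 - 3)² + 0) = -((-49/16)² + 0) = -(2401/256 + 0) = -1*2401/256 = -2401/256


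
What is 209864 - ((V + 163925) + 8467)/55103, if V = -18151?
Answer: 11563981751/55103 ≈ 2.0986e+5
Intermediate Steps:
209864 - ((V + 163925) + 8467)/55103 = 209864 - ((-18151 + 163925) + 8467)/55103 = 209864 - (145774 + 8467)/55103 = 209864 - 154241/55103 = 11563981751/55103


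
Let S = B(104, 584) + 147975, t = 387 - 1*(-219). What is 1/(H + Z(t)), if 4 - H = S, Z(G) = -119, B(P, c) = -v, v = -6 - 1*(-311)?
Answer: -1/147785 ≈ -6.7666e-6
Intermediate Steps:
v = 305 (v = -6 + 311 = 305)
t = 606 (t = 387 + 219 = 606)
B(P, c) = -305 (B(P, c) = -1*305 = -305)
S = 147670 (S = -305 + 147975 = 147670)
H = -147666 (H = 4 - 1*147670 = 4 - 147670 = -147666)
1/(H + Z(t)) = 1/(-147666 - 119) = 1/(-147785) = -1/147785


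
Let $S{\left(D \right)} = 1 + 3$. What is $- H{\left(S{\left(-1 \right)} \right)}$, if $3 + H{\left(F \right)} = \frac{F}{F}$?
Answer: $2$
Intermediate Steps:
$S{\left(D \right)} = 4$
$H{\left(F \right)} = -2$ ($H{\left(F \right)} = -3 + \frac{F}{F} = -3 + 1 = -2$)
$- H{\left(S{\left(-1 \right)} \right)} = \left(-1\right) \left(-2\right) = 2$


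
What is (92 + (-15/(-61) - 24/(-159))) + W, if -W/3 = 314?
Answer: -2746767/3233 ≈ -849.60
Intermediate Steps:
W = -942 (W = -3*314 = -942)
(92 + (-15/(-61) - 24/(-159))) + W = (92 + (-15/(-61) - 24/(-159))) - 942 = (92 + (-15*(-1/61) - 24*(-1/159))) - 942 = (92 + (15/61 + 8/53)) - 942 = (92 + 1283/3233) - 942 = 298719/3233 - 942 = -2746767/3233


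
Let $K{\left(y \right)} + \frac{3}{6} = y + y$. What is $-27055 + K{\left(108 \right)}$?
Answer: $- \frac{53679}{2} \approx -26840.0$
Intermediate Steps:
$K{\left(y \right)} = - \frac{1}{2} + 2 y$ ($K{\left(y \right)} = - \frac{1}{2} + \left(y + y\right) = - \frac{1}{2} + 2 y$)
$-27055 + K{\left(108 \right)} = -27055 + \left(- \frac{1}{2} + 2 \cdot 108\right) = -27055 + \left(- \frac{1}{2} + 216\right) = -27055 + \frac{431}{2} = - \frac{53679}{2}$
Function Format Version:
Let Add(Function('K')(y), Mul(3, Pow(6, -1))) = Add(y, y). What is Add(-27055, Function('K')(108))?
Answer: Rational(-53679, 2) ≈ -26840.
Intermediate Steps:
Function('K')(y) = Add(Rational(-1, 2), Mul(2, y)) (Function('K')(y) = Add(Rational(-1, 2), Add(y, y)) = Add(Rational(-1, 2), Mul(2, y)))
Add(-27055, Function('K')(108)) = Add(-27055, Add(Rational(-1, 2), Mul(2, 108))) = Add(-27055, Add(Rational(-1, 2), 216)) = Add(-27055, Rational(431, 2)) = Rational(-53679, 2)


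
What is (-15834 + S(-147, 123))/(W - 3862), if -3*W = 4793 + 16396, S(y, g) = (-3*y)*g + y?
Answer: -38262/10925 ≈ -3.5022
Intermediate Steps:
S(y, g) = y - 3*g*y (S(y, g) = -3*g*y + y = y - 3*g*y)
W = -7063 (W = -(4793 + 16396)/3 = -1/3*21189 = -7063)
(-15834 + S(-147, 123))/(W - 3862) = (-15834 - 147*(1 - 3*123))/(-7063 - 3862) = (-15834 - 147*(1 - 369))/(-10925) = (-15834 - 147*(-368))*(-1/10925) = (-15834 + 54096)*(-1/10925) = 38262*(-1/10925) = -38262/10925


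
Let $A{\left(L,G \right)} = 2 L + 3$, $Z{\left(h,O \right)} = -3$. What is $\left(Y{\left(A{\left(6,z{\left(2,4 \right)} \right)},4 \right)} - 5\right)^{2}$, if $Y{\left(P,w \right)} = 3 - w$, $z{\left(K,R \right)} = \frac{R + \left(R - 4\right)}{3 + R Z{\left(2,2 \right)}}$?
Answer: $36$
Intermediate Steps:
$z{\left(K,R \right)} = \frac{-4 + 2 R}{3 - 3 R}$ ($z{\left(K,R \right)} = \frac{R + \left(R - 4\right)}{3 + R \left(-3\right)} = \frac{R + \left(R - 4\right)}{3 - 3 R} = \frac{R + \left(-4 + R\right)}{3 - 3 R} = \frac{-4 + 2 R}{3 - 3 R}$)
$A{\left(L,G \right)} = 3 + 2 L$
$\left(Y{\left(A{\left(6,z{\left(2,4 \right)} \right)},4 \right)} - 5\right)^{2} = \left(\left(3 - 4\right) - 5\right)^{2} = \left(-1 - 5\right)^{2} = \left(-6\right)^{2} = 36$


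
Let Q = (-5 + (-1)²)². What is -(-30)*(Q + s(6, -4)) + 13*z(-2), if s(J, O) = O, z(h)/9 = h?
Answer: 126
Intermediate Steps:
z(h) = 9*h
Q = 16 (Q = (-5 + 1)² = (-4)² = 16)
-(-30)*(Q + s(6, -4)) + 13*z(-2) = -(-30)*(16 - 4) + 13*(9*(-2)) = -(-30)*12 + 13*(-18) = -6*(-60) - 234 = 360 - 234 = 126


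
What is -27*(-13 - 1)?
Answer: 378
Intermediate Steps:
-27*(-13 - 1) = -27*(-14) = -1*(-378) = 378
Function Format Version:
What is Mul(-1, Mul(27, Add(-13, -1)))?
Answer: 378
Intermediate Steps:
Mul(-1, Mul(27, Add(-13, -1))) = Mul(-1, Mul(27, -14)) = Mul(-1, -378) = 378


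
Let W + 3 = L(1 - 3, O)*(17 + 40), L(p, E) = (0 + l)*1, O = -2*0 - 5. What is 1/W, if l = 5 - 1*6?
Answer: -1/60 ≈ -0.016667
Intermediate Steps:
l = -1 (l = 5 - 6 = -1)
O = -5 (O = 0 - 5 = -5)
L(p, E) = -1 (L(p, E) = (0 - 1)*1 = -1*1 = -1)
W = -60 (W = -3 - (17 + 40) = -3 - 1*57 = -3 - 57 = -60)
1/W = 1/(-60) = -1/60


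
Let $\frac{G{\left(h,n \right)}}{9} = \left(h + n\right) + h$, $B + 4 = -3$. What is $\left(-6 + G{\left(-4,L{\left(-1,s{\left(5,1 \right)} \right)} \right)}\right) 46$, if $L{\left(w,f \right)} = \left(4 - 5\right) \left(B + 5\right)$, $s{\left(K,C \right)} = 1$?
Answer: $-2760$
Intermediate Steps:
$B = -7$ ($B = -4 - 3 = -7$)
$L{\left(w,f \right)} = 2$ ($L{\left(w,f \right)} = \left(4 - 5\right) \left(-7 + 5\right) = \left(-1\right) \left(-2\right) = 2$)
$G{\left(h,n \right)} = 9 n + 18 h$ ($G{\left(h,n \right)} = 9 \left(\left(h + n\right) + h\right) = 9 \left(n + 2 h\right) = 9 n + 18 h$)
$\left(-6 + G{\left(-4,L{\left(-1,s{\left(5,1 \right)} \right)} \right)}\right) 46 = \left(-6 + \left(9 \cdot 2 + 18 \left(-4\right)\right)\right) 46 = \left(-6 + \left(18 - 72\right)\right) 46 = \left(-6 - 54\right) 46 = \left(-60\right) 46 = -2760$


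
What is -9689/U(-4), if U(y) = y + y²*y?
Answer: 9689/68 ≈ 142.49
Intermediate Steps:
U(y) = y + y³
-9689/U(-4) = -9689/(-4 + (-4)³) = -9689/(-4 - 64) = -9689/(-68) = -9689*(-1/68) = 9689/68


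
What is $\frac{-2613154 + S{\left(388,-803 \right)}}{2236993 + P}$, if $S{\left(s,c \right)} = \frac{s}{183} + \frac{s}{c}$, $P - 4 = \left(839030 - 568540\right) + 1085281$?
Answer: $- \frac{192000063293}{263976832416} \approx -0.72734$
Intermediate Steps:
$P = 1355775$ ($P = 4 + \left(\left(839030 - 568540\right) + 1085281\right) = 4 + \left(270490 + 1085281\right) = 4 + 1355771 = 1355775$)
$S{\left(s,c \right)} = \frac{s}{183} + \frac{s}{c}$ ($S{\left(s,c \right)} = s \frac{1}{183} + \frac{s}{c} = \frac{s}{183} + \frac{s}{c}$)
$\frac{-2613154 + S{\left(388,-803 \right)}}{2236993 + P} = \frac{-2613154 + \left(\frac{1}{183} \cdot 388 + \frac{388}{-803}\right)}{2236993 + 1355775} = \frac{-2613154 + \left(\frac{388}{183} + 388 \left(- \frac{1}{803}\right)\right)}{3592768} = \left(-2613154 + \left(\frac{388}{183} - \frac{388}{803}\right)\right) \frac{1}{3592768} = \left(-2613154 + \frac{240560}{146949}\right) \frac{1}{3592768} = \left(- \frac{384000126586}{146949}\right) \frac{1}{3592768} = - \frac{192000063293}{263976832416}$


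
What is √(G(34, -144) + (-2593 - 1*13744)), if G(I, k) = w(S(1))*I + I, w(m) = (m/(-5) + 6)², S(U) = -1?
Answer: I*√374901/5 ≈ 122.46*I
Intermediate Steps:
w(m) = (6 - m/5)² (w(m) = (m*(-⅕) + 6)² = (-m/5 + 6)² = (6 - m/5)²)
G(I, k) = 986*I/25 (G(I, k) = ((-30 - 1)²/25)*I + I = ((1/25)*(-31)²)*I + I = ((1/25)*961)*I + I = 961*I/25 + I = 986*I/25)
√(G(34, -144) + (-2593 - 1*13744)) = √((986/25)*34 + (-2593 - 1*13744)) = √(33524/25 + (-2593 - 13744)) = √(33524/25 - 16337) = √(-374901/25) = I*√374901/5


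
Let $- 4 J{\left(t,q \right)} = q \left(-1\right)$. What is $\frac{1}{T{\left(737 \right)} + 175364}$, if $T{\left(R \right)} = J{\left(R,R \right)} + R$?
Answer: $\frac{4}{705141} \approx 5.6726 \cdot 10^{-6}$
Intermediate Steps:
$J{\left(t,q \right)} = \frac{q}{4}$ ($J{\left(t,q \right)} = - \frac{q \left(-1\right)}{4} = - \frac{\left(-1\right) q}{4} = \frac{q}{4}$)
$T{\left(R \right)} = \frac{5 R}{4}$ ($T{\left(R \right)} = \frac{R}{4} + R = \frac{5 R}{4}$)
$\frac{1}{T{\left(737 \right)} + 175364} = \frac{1}{\frac{5}{4} \cdot 737 + 175364} = \frac{1}{\frac{3685}{4} + 175364} = \frac{1}{\frac{705141}{4}} = \frac{4}{705141}$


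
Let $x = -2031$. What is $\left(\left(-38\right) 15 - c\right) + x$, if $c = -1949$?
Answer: $-652$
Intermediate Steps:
$\left(\left(-38\right) 15 - c\right) + x = \left(\left(-38\right) 15 - -1949\right) - 2031 = \left(-570 + 1949\right) - 2031 = 1379 - 2031 = -652$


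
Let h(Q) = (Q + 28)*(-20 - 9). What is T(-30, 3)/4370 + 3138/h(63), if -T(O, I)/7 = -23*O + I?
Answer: -26514849/11532430 ≈ -2.2992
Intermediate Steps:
T(O, I) = -7*I + 161*O (T(O, I) = -7*(-23*O + I) = -7*(I - 23*O) = -7*I + 161*O)
h(Q) = -812 - 29*Q (h(Q) = (28 + Q)*(-29) = -812 - 29*Q)
T(-30, 3)/4370 + 3138/h(63) = (-7*3 + 161*(-30))/4370 + 3138/(-812 - 29*63) = (-21 - 4830)*(1/4370) + 3138/(-812 - 1827) = -4851*1/4370 + 3138/(-2639) = -4851/4370 + 3138*(-1/2639) = -4851/4370 - 3138/2639 = -26514849/11532430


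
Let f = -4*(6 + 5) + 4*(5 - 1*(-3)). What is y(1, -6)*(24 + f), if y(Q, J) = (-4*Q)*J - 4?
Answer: 240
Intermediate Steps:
y(Q, J) = -4 - 4*J*Q (y(Q, J) = -4*J*Q - 4 = -4 - 4*J*Q)
f = -12 (f = -4*11 + 4*(5 + 3) = -44 + 4*8 = -44 + 32 = -12)
y(1, -6)*(24 + f) = (-4 - 4*(-6)*1)*(24 - 12) = (-4 + 24)*12 = 20*12 = 240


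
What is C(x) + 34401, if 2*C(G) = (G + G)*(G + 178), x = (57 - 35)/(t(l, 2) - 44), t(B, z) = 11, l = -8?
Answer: 308545/9 ≈ 34283.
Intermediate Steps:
x = -⅔ (x = (57 - 35)/(11 - 44) = 22/(-33) = 22*(-1/33) = -⅔ ≈ -0.66667)
C(G) = G*(178 + G) (C(G) = ((G + G)*(G + 178))/2 = ((2*G)*(178 + G))/2 = (2*G*(178 + G))/2 = G*(178 + G))
C(x) + 34401 = -2*(178 - ⅔)/3 + 34401 = -⅔*532/3 + 34401 = -1064/9 + 34401 = 308545/9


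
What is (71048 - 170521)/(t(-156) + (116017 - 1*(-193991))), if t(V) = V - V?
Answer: -99473/310008 ≈ -0.32087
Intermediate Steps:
t(V) = 0
(71048 - 170521)/(t(-156) + (116017 - 1*(-193991))) = (71048 - 170521)/(0 + (116017 - 1*(-193991))) = -99473/(0 + (116017 + 193991)) = -99473/(0 + 310008) = -99473/310008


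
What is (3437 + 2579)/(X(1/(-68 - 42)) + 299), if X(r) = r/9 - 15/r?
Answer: 5955840/1929509 ≈ 3.0867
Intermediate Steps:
X(r) = -15/r + r/9 (X(r) = r*(1/9) - 15/r = r/9 - 15/r = -15/r + r/9)
(3437 + 2579)/(X(1/(-68 - 42)) + 299) = (3437 + 2579)/((-15/(1/(-68 - 42)) + 1/(9*(-68 - 42))) + 299) = 6016/((-15/(1/(-110)) + (1/9)/(-110)) + 299) = 6016/((-15/(-1/110) + (1/9)*(-1/110)) + 299) = 6016/((-15*(-110) - 1/990) + 299) = 6016/((1650 - 1/990) + 299) = 6016/(1633499/990 + 299) = 6016/(1929509/990) = 6016*(990/1929509) = 5955840/1929509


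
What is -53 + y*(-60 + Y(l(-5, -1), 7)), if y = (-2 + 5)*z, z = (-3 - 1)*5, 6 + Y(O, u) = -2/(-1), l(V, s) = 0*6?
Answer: 3787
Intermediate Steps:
l(V, s) = 0
Y(O, u) = -4 (Y(O, u) = -6 - 2/(-1) = -6 - 2*(-1) = -6 + 2 = -4)
z = -20 (z = -4*5 = -20)
y = -60 (y = (-2 + 5)*(-20) = 3*(-20) = -60)
-53 + y*(-60 + Y(l(-5, -1), 7)) = -53 - 60*(-60 - 4) = -53 - 60*(-64) = -53 + 3840 = 3787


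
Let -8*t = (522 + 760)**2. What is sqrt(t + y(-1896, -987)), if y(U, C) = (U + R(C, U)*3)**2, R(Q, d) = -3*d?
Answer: sqrt(919451134)/2 ≈ 15161.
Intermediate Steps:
y(U, C) = 64*U**2 (y(U, C) = (U - 3*U*3)**2 = (U - 9*U)**2 = (-8*U)**2 = 64*U**2)
t = -410881/2 (t = -(522 + 760)**2/8 = -1/8*1282**2 = -1/8*1643524 = -410881/2 ≈ -2.0544e+5)
sqrt(t + y(-1896, -987)) = sqrt(-410881/2 + 64*(-1896)**2) = sqrt(-410881/2 + 64*3594816) = sqrt(-410881/2 + 230068224) = sqrt(459725567/2) = sqrt(919451134)/2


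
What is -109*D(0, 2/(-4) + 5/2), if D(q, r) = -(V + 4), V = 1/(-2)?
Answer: 763/2 ≈ 381.50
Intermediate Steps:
V = -½ (V = 1*(-½) = -½ ≈ -0.50000)
D(q, r) = -7/2 (D(q, r) = -(-½ + 4) = -1*7/2 = -7/2)
-109*D(0, 2/(-4) + 5/2) = -109*(-7/2) = 763/2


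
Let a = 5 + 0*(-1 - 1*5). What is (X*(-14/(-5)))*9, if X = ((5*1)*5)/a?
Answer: 126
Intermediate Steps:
a = 5 (a = 5 + 0*(-1 - 5) = 5 + 0*(-6) = 5 + 0 = 5)
X = 5 (X = ((5*1)*5)/5 = (5*5)*(⅕) = 25*(⅕) = 5)
(X*(-14/(-5)))*9 = (5*(-14/(-5)))*9 = (5*(-14*(-⅕)))*9 = (5*(14/5))*9 = 14*9 = 126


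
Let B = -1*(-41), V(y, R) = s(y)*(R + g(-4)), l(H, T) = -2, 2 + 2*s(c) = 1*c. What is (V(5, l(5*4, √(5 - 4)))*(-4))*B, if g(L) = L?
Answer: 1476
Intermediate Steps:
s(c) = -1 + c/2 (s(c) = -1 + (1*c)/2 = -1 + c/2)
V(y, R) = (-1 + y/2)*(-4 + R) (V(y, R) = (-1 + y/2)*(R - 4) = (-1 + y/2)*(-4 + R))
B = 41
(V(5, l(5*4, √(5 - 4)))*(-4))*B = (((-4 - 2)*(-2 + 5)/2)*(-4))*41 = (((½)*(-6)*3)*(-4))*41 = -9*(-4)*41 = 36*41 = 1476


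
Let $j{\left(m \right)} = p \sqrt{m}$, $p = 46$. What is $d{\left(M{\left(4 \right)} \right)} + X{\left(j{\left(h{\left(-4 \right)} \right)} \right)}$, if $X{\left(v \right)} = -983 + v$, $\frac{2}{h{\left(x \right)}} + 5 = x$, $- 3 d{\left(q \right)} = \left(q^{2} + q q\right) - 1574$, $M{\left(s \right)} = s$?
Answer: $-469 + \frac{46 i \sqrt{2}}{3} \approx -469.0 + 21.685 i$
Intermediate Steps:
$d{\left(q \right)} = \frac{1574}{3} - \frac{2 q^{2}}{3}$ ($d{\left(q \right)} = - \frac{\left(q^{2} + q q\right) - 1574}{3} = - \frac{\left(q^{2} + q^{2}\right) - 1574}{3} = - \frac{2 q^{2} - 1574}{3} = - \frac{-1574 + 2 q^{2}}{3} = \frac{1574}{3} - \frac{2 q^{2}}{3}$)
$h{\left(x \right)} = \frac{2}{-5 + x}$
$j{\left(m \right)} = 46 \sqrt{m}$
$d{\left(M{\left(4 \right)} \right)} + X{\left(j{\left(h{\left(-4 \right)} \right)} \right)} = \left(\frac{1574}{3} - \frac{2 \cdot 4^{2}}{3}\right) - \left(983 - 46 \sqrt{\frac{2}{-5 - 4}}\right) = \left(\frac{1574}{3} - \frac{32}{3}\right) - \left(983 - 46 \sqrt{\frac{2}{-9}}\right) = \left(\frac{1574}{3} - \frac{32}{3}\right) - \left(983 - 46 \sqrt{2 \left(- \frac{1}{9}\right)}\right) = 514 - \left(983 - 46 \sqrt{- \frac{2}{9}}\right) = 514 - \left(983 - 46 \frac{i \sqrt{2}}{3}\right) = 514 - \left(983 - \frac{46 i \sqrt{2}}{3}\right) = -469 + \frac{46 i \sqrt{2}}{3}$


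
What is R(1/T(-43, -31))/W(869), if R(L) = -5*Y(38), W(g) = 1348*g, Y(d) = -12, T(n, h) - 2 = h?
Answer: 15/292853 ≈ 5.1220e-5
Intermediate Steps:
T(n, h) = 2 + h
R(L) = 60 (R(L) = -5*(-12) = 60)
R(1/T(-43, -31))/W(869) = 60/((1348*869)) = 60/1171412 = 60*(1/1171412) = 15/292853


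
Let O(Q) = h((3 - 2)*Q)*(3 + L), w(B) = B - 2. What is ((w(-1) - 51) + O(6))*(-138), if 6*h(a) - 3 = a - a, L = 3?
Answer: 7038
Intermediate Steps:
w(B) = -2 + B
h(a) = 1/2 (h(a) = 1/2 + (a - a)/6 = 1/2 + (1/6)*0 = 1/2 + 0 = 1/2)
O(Q) = 3 (O(Q) = (3 + 3)/2 = (1/2)*6 = 3)
((w(-1) - 51) + O(6))*(-138) = (((-2 - 1) - 51) + 3)*(-138) = ((-3 - 51) + 3)*(-138) = (-54 + 3)*(-138) = -51*(-138) = 7038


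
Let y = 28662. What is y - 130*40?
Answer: 23462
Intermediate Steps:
y - 130*40 = 28662 - 130*40 = 28662 - 5200 = 23462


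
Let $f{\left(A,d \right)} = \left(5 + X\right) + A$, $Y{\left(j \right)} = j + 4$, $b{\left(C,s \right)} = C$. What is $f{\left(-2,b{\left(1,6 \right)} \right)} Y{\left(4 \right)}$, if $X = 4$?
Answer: $56$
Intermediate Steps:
$Y{\left(j \right)} = 4 + j$
$f{\left(A,d \right)} = 9 + A$ ($f{\left(A,d \right)} = \left(5 + 4\right) + A = 9 + A$)
$f{\left(-2,b{\left(1,6 \right)} \right)} Y{\left(4 \right)} = \left(9 - 2\right) \left(4 + 4\right) = 7 \cdot 8 = 56$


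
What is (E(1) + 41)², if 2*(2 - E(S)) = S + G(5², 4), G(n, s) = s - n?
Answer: 2809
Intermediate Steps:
E(S) = 25/2 - S/2 (E(S) = 2 - (S + (4 - 1*5²))/2 = 2 - (S + (4 - 1*25))/2 = 2 - (S + (4 - 25))/2 = 2 - (S - 21)/2 = 2 - (-21 + S)/2 = 2 + (21/2 - S/2) = 25/2 - S/2)
(E(1) + 41)² = ((25/2 - ½*1) + 41)² = ((25/2 - ½) + 41)² = (12 + 41)² = 53² = 2809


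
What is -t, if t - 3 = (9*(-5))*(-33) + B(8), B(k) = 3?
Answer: -1491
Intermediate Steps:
t = 1491 (t = 3 + ((9*(-5))*(-33) + 3) = 3 + (-45*(-33) + 3) = 3 + (1485 + 3) = 3 + 1488 = 1491)
-t = -1*1491 = -1491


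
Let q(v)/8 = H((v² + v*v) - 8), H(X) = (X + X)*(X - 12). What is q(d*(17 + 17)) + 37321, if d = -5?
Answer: 53427585481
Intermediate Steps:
H(X) = 2*X*(-12 + X) (H(X) = (2*X)*(-12 + X) = 2*X*(-12 + X))
q(v) = 16*(-20 + 2*v²)*(-8 + 2*v²) (q(v) = 8*(2*((v² + v*v) - 8)*(-12 + ((v² + v*v) - 8))) = 8*(2*((v² + v²) - 8)*(-12 + ((v² + v²) - 8))) = 8*(2*(2*v² - 8)*(-12 + (2*v² - 8))) = 8*(2*(-8 + 2*v²)*(-12 + (-8 + 2*v²))) = 8*(2*(-8 + 2*v²)*(-20 + 2*v²)) = 8*(2*(-20 + 2*v²)*(-8 + 2*v²)) = 16*(-20 + 2*v²)*(-8 + 2*v²))
q(d*(17 + 17)) + 37321 = 64*(-10 + (-5*(17 + 17))²)*(-4 + (-5*(17 + 17))²) + 37321 = 64*(-10 + (-5*34)²)*(-4 + (-5*34)²) + 37321 = 64*(-10 + (-170)²)*(-4 + (-170)²) + 37321 = 64*(-10 + 28900)*(-4 + 28900) + 37321 = 64*28890*28896 + 37321 = 53427548160 + 37321 = 53427585481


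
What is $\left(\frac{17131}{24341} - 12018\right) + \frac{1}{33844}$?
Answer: $- \frac{9899810184567}{823796804} \approx -12017.0$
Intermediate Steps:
$\left(\frac{17131}{24341} - 12018\right) + \frac{1}{33844} = - \frac{292513007}{24341} + \frac{1}{33844} = - \frac{9899810184567}{823796804}$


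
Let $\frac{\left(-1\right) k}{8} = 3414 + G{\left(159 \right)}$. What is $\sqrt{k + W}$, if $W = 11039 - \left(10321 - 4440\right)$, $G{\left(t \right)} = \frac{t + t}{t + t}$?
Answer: $i \sqrt{22162} \approx 148.87 i$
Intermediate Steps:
$G{\left(t \right)} = 1$ ($G{\left(t \right)} = \frac{2 t}{2 t} = 2 t \frac{1}{2 t} = 1$)
$k = -27320$ ($k = - 8 \left(3414 + 1\right) = \left(-8\right) 3415 = -27320$)
$W = 5158$ ($W = 11039 - 5881 = 5158$)
$\sqrt{k + W} = \sqrt{-27320 + 5158} = \sqrt{-22162} = i \sqrt{22162}$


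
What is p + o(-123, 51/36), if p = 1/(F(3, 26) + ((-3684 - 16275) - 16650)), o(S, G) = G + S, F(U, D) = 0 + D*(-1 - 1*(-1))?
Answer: -5934727/48812 ≈ -121.58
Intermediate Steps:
F(U, D) = 0 (F(U, D) = 0 + D*(-1 + 1) = 0 + D*0 = 0 + 0 = 0)
p = -1/36609 (p = 1/(0 + ((-3684 - 16275) - 16650)) = 1/(0 + (-19959 - 16650)) = 1/(0 - 36609) = 1/(-36609) = -1/36609 ≈ -2.7316e-5)
p + o(-123, 51/36) = -1/36609 + (51/36 - 123) = -1/36609 + (51*(1/36) - 123) = -1/36609 + (17/12 - 123) = -1/36609 - 1459/12 = -5934727/48812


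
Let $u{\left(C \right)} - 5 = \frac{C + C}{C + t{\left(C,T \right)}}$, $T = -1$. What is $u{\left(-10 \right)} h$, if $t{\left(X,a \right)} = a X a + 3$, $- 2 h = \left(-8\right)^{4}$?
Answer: $- \frac{215040}{17} \approx -12649.0$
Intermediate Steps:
$h = -2048$ ($h = - \frac{\left(-8\right)^{4}}{2} = \left(- \frac{1}{2}\right) 4096 = -2048$)
$t{\left(X,a \right)} = 3 + X a^{2}$ ($t{\left(X,a \right)} = X a a + 3 = X a^{2} + 3 = 3 + X a^{2}$)
$u{\left(C \right)} = 5 + \frac{2 C}{3 + 2 C}$ ($u{\left(C \right)} = 5 + \frac{C + C}{C + \left(3 + C \left(-1\right)^{2}\right)} = 5 + \frac{2 C}{C + \left(3 + C 1\right)} = 5 + \frac{2 C}{C + \left(3 + C\right)} = 5 + \frac{2 C}{3 + 2 C}$)
$u{\left(-10 \right)} h = \frac{3 \left(5 + 4 \left(-10\right)\right)}{3 + 2 \left(-10\right)} \left(-2048\right) = \frac{3 \left(5 - 40\right)}{3 - 20} \left(-2048\right) = 3 \frac{1}{-17} \left(-35\right) \left(-2048\right) = 3 \left(- \frac{1}{17}\right) \left(-35\right) \left(-2048\right) = \frac{105}{17} \left(-2048\right) = - \frac{215040}{17}$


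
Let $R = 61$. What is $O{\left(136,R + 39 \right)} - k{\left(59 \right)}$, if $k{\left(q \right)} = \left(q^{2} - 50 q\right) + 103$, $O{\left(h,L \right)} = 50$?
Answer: $-584$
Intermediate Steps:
$k{\left(q \right)} = 103 + q^{2} - 50 q$
$O{\left(136,R + 39 \right)} - k{\left(59 \right)} = 50 - \left(103 + 59^{2} - 2950\right) = 50 - \left(103 + 3481 - 2950\right) = 50 - 634 = -584$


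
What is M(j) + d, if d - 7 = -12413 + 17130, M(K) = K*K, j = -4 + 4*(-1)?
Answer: 4788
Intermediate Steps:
j = -8 (j = -4 - 4 = -8)
M(K) = K²
d = 4724 (d = 7 + (-12413 + 17130) = 7 + 4717 = 4724)
M(j) + d = (-8)² + 4724 = 64 + 4724 = 4788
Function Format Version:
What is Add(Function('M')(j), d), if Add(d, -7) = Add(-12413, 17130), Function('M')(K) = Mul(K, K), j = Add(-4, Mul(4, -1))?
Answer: 4788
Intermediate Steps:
j = -8 (j = Add(-4, -4) = -8)
Function('M')(K) = Pow(K, 2)
d = 4724 (d = Add(7, Add(-12413, 17130)) = Add(7, 4717) = 4724)
Add(Function('M')(j), d) = Add(Pow(-8, 2), 4724) = Add(64, 4724) = 4788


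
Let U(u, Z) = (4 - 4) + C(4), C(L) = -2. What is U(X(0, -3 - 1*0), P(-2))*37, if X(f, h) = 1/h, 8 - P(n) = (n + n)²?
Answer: -74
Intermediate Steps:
P(n) = 8 - 4*n² (P(n) = 8 - (n + n)² = 8 - (2*n)² = 8 - 4*n²)
U(u, Z) = -2 (U(u, Z) = (4 - 4) - 2 = 0 - 2 = -2)
U(X(0, -3 - 1*0), P(-2))*37 = -2*37 = -74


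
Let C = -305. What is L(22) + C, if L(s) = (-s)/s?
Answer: -306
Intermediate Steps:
L(s) = -1
L(22) + C = -1 - 305 = -306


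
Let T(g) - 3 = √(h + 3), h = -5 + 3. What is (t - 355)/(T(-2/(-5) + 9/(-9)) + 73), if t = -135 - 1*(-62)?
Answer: -428/77 ≈ -5.5584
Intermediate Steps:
t = -73 (t = -135 + 62 = -73)
h = -2
T(g) = 4 (T(g) = 3 + √(-2 + 3) = 3 + √1 = 3 + 1 = 4)
(t - 355)/(T(-2/(-5) + 9/(-9)) + 73) = (-73 - 355)/(4 + 73) = -428/77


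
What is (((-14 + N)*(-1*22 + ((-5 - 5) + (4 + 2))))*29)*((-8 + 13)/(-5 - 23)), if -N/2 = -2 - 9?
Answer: 7540/7 ≈ 1077.1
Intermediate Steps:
N = 22 (N = -2*(-2 - 9) = -2*(-11) = 22)
(((-14 + N)*(-1*22 + ((-5 - 5) + (4 + 2))))*29)*((-8 + 13)/(-5 - 23)) = (((-14 + 22)*(-1*22 + ((-5 - 5) + (4 + 2))))*29)*((-8 + 13)/(-5 - 23)) = ((8*(-22 + (-10 + 6)))*29)*(5/(-28)) = ((8*(-22 - 4))*29)*(5*(-1/28)) = ((8*(-26))*29)*(-5/28) = -208*29*(-5/28) = -6032*(-5/28) = 7540/7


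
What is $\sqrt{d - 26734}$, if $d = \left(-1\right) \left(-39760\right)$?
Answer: $\sqrt{13026} \approx 114.13$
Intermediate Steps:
$d = 39760$
$\sqrt{d - 26734} = \sqrt{39760 - 26734} = \sqrt{13026}$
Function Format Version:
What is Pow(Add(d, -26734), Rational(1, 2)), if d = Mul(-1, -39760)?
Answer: Pow(13026, Rational(1, 2)) ≈ 114.13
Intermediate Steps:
d = 39760
Pow(Add(d, -26734), Rational(1, 2)) = Pow(Add(39760, -26734), Rational(1, 2)) = Pow(13026, Rational(1, 2))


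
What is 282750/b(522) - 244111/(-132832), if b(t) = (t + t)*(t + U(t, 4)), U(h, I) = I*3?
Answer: 35642273/15199776 ≈ 2.3449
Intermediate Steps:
U(h, I) = 3*I
b(t) = 2*t*(12 + t) (b(t) = (t + t)*(t + 3*4) = (2*t)*(t + 12) = (2*t)*(12 + t) = 2*t*(12 + t))
282750/b(522) - 244111/(-132832) = 282750/((2*522*(12 + 522))) - 244111/(-132832) = 282750/((2*522*534)) - 244111*(-1/132832) = 282750/557496 + 34873/18976 = 282750*(1/557496) + 34873/18976 = 1625/3204 + 34873/18976 = 35642273/15199776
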